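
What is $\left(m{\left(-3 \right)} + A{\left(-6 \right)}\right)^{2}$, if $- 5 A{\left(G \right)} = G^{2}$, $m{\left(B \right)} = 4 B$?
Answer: $\frac{9216}{25} \approx 368.64$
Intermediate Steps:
$A{\left(G \right)} = - \frac{G^{2}}{5}$
$\left(m{\left(-3 \right)} + A{\left(-6 \right)}\right)^{2} = \left(4 \left(-3\right) - \frac{\left(-6\right)^{2}}{5}\right)^{2} = \left(-12 - \frac{36}{5}\right)^{2} = \left(- \frac{96}{5}\right)^{2} = \frac{9216}{25}$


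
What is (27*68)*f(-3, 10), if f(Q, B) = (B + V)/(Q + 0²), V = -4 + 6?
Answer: -7344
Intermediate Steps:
V = 2
f(Q, B) = (2 + B)/Q (f(Q, B) = (B + 2)/(Q + 0²) = (2 + B)/(Q + 0) = (2 + B)/Q)
(27*68)*f(-3, 10) = (27*68)*((2 + 10)/(-3)) = 1836*(-⅓*12) = 1836*(-4) = -7344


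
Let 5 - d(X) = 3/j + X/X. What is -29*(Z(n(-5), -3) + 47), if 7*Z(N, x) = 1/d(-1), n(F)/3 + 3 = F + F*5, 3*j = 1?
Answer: -47676/35 ≈ -1362.2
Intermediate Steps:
j = ⅓ (j = (⅓)*1 = ⅓ ≈ 0.33333)
n(F) = -9 + 18*F (n(F) = -9 + 3*(F + F*5) = -9 + 3*(F + 5*F) = -9 + 3*(6*F) = -9 + 18*F)
d(X) = -5 (d(X) = 5 - (3/(⅓) + X/X) = 5 - (3*3 + 1) = 5 - (9 + 1) = 5 - 1*10 = 5 - 10 = -5)
Z(N, x) = -1/35 (Z(N, x) = (⅐)/(-5) = (⅐)*(-⅕) = -1/35)
-29*(Z(n(-5), -3) + 47) = -29*(-1/35 + 47) = -29*1644/35 = -47676/35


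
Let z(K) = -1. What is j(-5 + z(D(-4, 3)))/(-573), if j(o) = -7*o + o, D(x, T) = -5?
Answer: -12/191 ≈ -0.062827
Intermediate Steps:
j(o) = -6*o
j(-5 + z(D(-4, 3)))/(-573) = -6*(-5 - 1)/(-573) = -6*(-6)*(-1/573) = 36*(-1/573) = -12/191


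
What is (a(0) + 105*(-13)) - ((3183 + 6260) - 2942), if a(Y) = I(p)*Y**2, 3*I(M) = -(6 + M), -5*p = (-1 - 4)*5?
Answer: -7866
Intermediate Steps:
p = 5 (p = -(-1 - 4)*5/5 = -(-1)*5 = -1/5*(-25) = 5)
I(M) = -2 - M/3 (I(M) = (-(6 + M))/3 = (-6 - M)/3 = -2 - M/3)
a(Y) = -11*Y**2/3 (a(Y) = (-2 - 1/3*5)*Y**2 = (-2 - 5/3)*Y**2 = -11*Y**2/3)
(a(0) + 105*(-13)) - ((3183 + 6260) - 2942) = (-11/3*0**2 + 105*(-13)) - ((3183 + 6260) - 2942) = (-11/3*0 - 1365) - (9443 - 2942) = (0 - 1365) - 1*6501 = -1365 - 6501 = -7866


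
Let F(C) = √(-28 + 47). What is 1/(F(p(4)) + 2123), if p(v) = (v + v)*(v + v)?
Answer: 2123/4507110 - √19/4507110 ≈ 0.00047007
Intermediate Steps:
p(v) = 4*v² (p(v) = (2*v)*(2*v) = 4*v²)
F(C) = √19
1/(F(p(4)) + 2123) = 1/(√19 + 2123) = 1/(2123 + √19)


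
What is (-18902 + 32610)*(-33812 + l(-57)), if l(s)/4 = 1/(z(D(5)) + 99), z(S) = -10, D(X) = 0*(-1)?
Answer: -41250990912/89 ≈ -4.6349e+8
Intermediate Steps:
D(X) = 0
l(s) = 4/89 (l(s) = 4/(-10 + 99) = 4/89)
(-18902 + 32610)*(-33812 + l(-57)) = (-18902 + 32610)*(-33812 + 4/89) = 13708*(-3009264/89) = -41250990912/89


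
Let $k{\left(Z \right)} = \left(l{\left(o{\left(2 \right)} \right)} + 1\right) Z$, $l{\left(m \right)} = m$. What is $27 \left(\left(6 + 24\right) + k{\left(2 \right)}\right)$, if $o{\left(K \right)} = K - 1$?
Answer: $918$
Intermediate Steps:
$o{\left(K \right)} = -1 + K$ ($o{\left(K \right)} = K - 1 = -1 + K$)
$k{\left(Z \right)} = 2 Z$ ($k{\left(Z \right)} = \left(\left(-1 + 2\right) + 1\right) Z = \left(1 + 1\right) Z = 2 Z$)
$27 \left(\left(6 + 24\right) + k{\left(2 \right)}\right) = 27 \left(\left(6 + 24\right) + 2 \cdot 2\right) = 27 \left(30 + 4\right) = 27 \cdot 34 = 918$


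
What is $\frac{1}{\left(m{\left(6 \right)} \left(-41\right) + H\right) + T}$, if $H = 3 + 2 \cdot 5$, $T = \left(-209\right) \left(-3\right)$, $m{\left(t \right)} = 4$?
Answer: $\frac{1}{476} \approx 0.0021008$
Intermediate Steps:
$T = 627$
$H = 13$ ($H = 3 + 10 = 13$)
$\frac{1}{\left(m{\left(6 \right)} \left(-41\right) + H\right) + T} = \frac{1}{\left(4 \left(-41\right) + 13\right) + 627} = \frac{1}{\left(-164 + 13\right) + 627} = \frac{1}{-151 + 627} = \frac{1}{476}$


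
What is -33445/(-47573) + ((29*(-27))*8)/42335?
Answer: 1117896803/2014002955 ≈ 0.55506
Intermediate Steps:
-33445/(-47573) + ((29*(-27))*8)/42335 = -33445*(-1/47573) - 783*8*(1/42335) = 33445/47573 - 6264*1/42335 = 33445/47573 - 6264/42335 = 1117896803/2014002955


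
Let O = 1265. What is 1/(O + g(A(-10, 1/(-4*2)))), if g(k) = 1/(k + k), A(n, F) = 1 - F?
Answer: 9/11389 ≈ 0.00079024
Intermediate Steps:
g(k) = 1/(2*k)
1/(O + g(A(-10, 1/(-4*2)))) = 1/(1265 + 1/(2*(1 - 1/((-4*2))))) = 1/(1265 + 1/(2*(1 - 1/(-8)))) = 1/(1265 + 1/(2*(1 - 1*(-1/8)))) = 1/(1265 + 1/(2*(1 + 1/8))) = 1/(1265 + 1/(2*(9/8))) = 1/(1265 + (1/2)*(8/9)) = 1/(1265 + 4/9) = 1/(11389/9) = 9/11389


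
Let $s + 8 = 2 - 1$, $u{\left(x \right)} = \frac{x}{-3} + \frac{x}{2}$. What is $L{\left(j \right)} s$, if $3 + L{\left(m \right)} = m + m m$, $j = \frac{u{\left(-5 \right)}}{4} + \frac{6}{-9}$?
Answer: $\frac{1393}{64} \approx 21.766$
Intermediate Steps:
$u{\left(x \right)} = \frac{x}{6}$ ($u{\left(x \right)} = x \left(- \frac{1}{3}\right) + x \frac{1}{2} = - \frac{x}{3} + \frac{x}{2} = \frac{x}{6}$)
$j = - \frac{7}{8}$ ($j = \frac{\frac{1}{6} \left(-5\right)}{4} + \frac{6}{-9} = \left(- \frac{5}{6}\right) \frac{1}{4} + 6 \left(- \frac{1}{9}\right) = - \frac{5}{24} - \frac{2}{3} = - \frac{7}{8} \approx -0.875$)
$L{\left(m \right)} = -3 + m + m^{2}$ ($L{\left(m \right)} = -3 + \left(m + m m\right) = -3 + \left(m + m^{2}\right) = -3 + m + m^{2}$)
$s = -7$ ($s = -8 + \left(2 - 1\right) = -8 + 1 = -7$)
$L{\left(j \right)} s = \left(-3 - \frac{7}{8} + \left(- \frac{7}{8}\right)^{2}\right) \left(-7\right) = \left(-3 - \frac{7}{8} + \frac{49}{64}\right) \left(-7\right) = \left(- \frac{199}{64}\right) \left(-7\right) = \frac{1393}{64}$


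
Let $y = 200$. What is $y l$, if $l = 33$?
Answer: $6600$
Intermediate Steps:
$y l = 200 \cdot 33 = 6600$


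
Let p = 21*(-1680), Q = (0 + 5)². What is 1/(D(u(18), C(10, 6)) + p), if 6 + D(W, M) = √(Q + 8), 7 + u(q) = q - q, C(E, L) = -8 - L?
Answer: -11762/415033921 - √33/1245101763 ≈ -2.8344e-5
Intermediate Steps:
Q = 25 (Q = 5² = 25)
u(q) = -7 (u(q) = -7 + (q - q) = -7 + 0 = -7)
D(W, M) = -6 + √33 (D(W, M) = -6 + √(25 + 8) = -6 + √33)
p = -35280
1/(D(u(18), C(10, 6)) + p) = 1/((-6 + √33) - 35280) = 1/(-35286 + √33)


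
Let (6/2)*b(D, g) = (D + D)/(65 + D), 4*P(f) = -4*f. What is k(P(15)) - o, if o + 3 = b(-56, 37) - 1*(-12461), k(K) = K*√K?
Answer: -336254/27 - 15*I*√15 ≈ -12454.0 - 58.095*I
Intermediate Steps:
P(f) = -f (P(f) = (-4*f)/4 = -f)
b(D, g) = 2*D/(3*(65 + D)) (b(D, g) = ((D + D)/(65 + D))/3 = ((2*D)/(65 + D))/3 = (2*D/(65 + D))/3 = 2*D/(3*(65 + D)))
k(K) = K^(3/2)
o = 336254/27 (o = -3 + ((⅔)*(-56)/(65 - 56) - 1*(-12461)) = -3 + ((⅔)*(-56)/9 + 12461) = -3 + ((⅔)*(-56)*(⅑) + 12461) = -3 + (-112/27 + 12461) = -3 + 336335/27 = 336254/27 ≈ 12454.)
k(P(15)) - o = (-1*15)^(3/2) - 1*336254/27 = (-15)^(3/2) - 336254/27 = -15*I*√15 - 336254/27 = -336254/27 - 15*I*√15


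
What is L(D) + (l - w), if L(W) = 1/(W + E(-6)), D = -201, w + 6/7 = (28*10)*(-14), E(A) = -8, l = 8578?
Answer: 18285821/1463 ≈ 12499.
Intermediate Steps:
w = -27446/7 (w = -6/7 + (28*10)*(-14) = -6/7 + 280*(-14) = -6/7 - 3920 = -27446/7 ≈ -3920.9)
L(W) = 1/(-8 + W) (L(W) = 1/(W - 8) = 1/(-8 + W))
L(D) + (l - w) = 1/(-8 - 201) + (8578 - 1*(-27446/7)) = 1/(-209) + (8578 + 27446/7) = -1/209 + 87492/7 = 18285821/1463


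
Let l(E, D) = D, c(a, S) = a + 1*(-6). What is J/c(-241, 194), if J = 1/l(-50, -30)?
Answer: 1/7410 ≈ 0.00013495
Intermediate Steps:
c(a, S) = -6 + a (c(a, S) = a - 6 = -6 + a)
J = -1/30 (J = 1/(-30) = -1/30 ≈ -0.033333)
J/c(-241, 194) = -1/(30*(-6 - 241)) = -1/30/(-247) = -1/30*(-1/247) = 1/7410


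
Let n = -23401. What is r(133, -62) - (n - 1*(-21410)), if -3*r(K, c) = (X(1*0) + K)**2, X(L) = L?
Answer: -11716/3 ≈ -3905.3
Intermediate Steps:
r(K, c) = -K**2/3 (r(K, c) = -(1*0 + K)**2/3 = -(0 + K)**2/3 = -K**2/3)
r(133, -62) - (n - 1*(-21410)) = -1/3*133**2 - (-23401 - 1*(-21410)) = -1/3*17689 - (-23401 + 21410) = -17689/3 - 1*(-1991) = -17689/3 + 1991 = -11716/3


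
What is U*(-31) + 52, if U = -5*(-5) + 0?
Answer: -723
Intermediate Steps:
U = 25 (U = 25 + 0 = 25)
U*(-31) + 52 = 25*(-31) + 52 = -775 + 52 = -723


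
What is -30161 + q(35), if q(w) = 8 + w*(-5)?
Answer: -30328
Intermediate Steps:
q(w) = 8 - 5*w
-30161 + q(35) = -30161 + (8 - 5*35) = -30161 + (8 - 175) = -30161 - 167 = -30328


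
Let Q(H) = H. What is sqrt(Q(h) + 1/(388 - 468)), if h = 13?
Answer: sqrt(5195)/20 ≈ 3.6038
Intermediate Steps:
sqrt(Q(h) + 1/(388 - 468)) = sqrt(13 + 1/(388 - 468)) = sqrt(13 + 1/(-80)) = sqrt(13 - 1/80) = sqrt(1039/80) = sqrt(5195)/20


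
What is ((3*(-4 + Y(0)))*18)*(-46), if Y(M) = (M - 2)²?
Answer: 0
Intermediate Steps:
Y(M) = (-2 + M)²
((3*(-4 + Y(0)))*18)*(-46) = ((3*(-4 + (-2 + 0)²))*18)*(-46) = ((3*(-4 + (-2)²))*18)*(-46) = ((3*(-4 + 4))*18)*(-46) = ((3*0)*18)*(-46) = (0*18)*(-46) = 0*(-46) = 0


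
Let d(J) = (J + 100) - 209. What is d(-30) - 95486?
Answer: -95625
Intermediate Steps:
d(J) = -109 + J (d(J) = (100 + J) - 209 = -109 + J)
d(-30) - 95486 = (-109 - 30) - 95486 = -139 - 95486 = -95625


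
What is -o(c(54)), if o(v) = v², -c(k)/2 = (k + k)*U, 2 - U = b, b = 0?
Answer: -186624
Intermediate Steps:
U = 2 (U = 2 - 1*0 = 2 + 0 = 2)
c(k) = -8*k (c(k) = -2*(k + k)*2 = -2*2*k*2 = -8*k)
-o(c(54)) = -(-8*54)² = -1*(-432)² = -1*186624 = -186624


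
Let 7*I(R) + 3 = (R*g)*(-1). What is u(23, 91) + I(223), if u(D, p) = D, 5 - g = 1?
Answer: -734/7 ≈ -104.86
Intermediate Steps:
g = 4 (g = 5 - 1*1 = 5 - 1 = 4)
I(R) = -3/7 - 4*R/7 (I(R) = -3/7 + ((R*4)*(-1))/7 = -3/7 + ((4*R)*(-1))/7 = -3/7 + (-4*R)/7 = -3/7 - 4*R/7)
u(23, 91) + I(223) = 23 + (-3/7 - 4/7*223) = 23 + (-3/7 - 892/7) = 23 - 895/7 = -734/7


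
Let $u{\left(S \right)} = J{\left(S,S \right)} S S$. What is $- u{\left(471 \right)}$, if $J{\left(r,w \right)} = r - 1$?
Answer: $-104265270$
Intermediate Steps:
$J{\left(r,w \right)} = -1 + r$
$u{\left(S \right)} = S^{2} \left(-1 + S\right)$ ($u{\left(S \right)} = \left(-1 + S\right) S S = S \left(-1 + S\right) S = S^{2} \left(-1 + S\right)$)
$- u{\left(471 \right)} = - 471^{2} \left(-1 + 471\right) = - 221841 \cdot 470 = \left(-1\right) 104265270 = -104265270$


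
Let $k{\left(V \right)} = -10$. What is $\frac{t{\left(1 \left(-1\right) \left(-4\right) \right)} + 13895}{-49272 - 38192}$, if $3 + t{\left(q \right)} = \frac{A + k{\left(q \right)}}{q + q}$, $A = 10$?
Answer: $- \frac{3473}{21866} \approx -0.15883$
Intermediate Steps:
$t{\left(q \right)} = -3$ ($t{\left(q \right)} = -3 + \frac{10 - 10}{q + q} = -3 + \frac{0}{2 q} = -3 + 0 \frac{1}{2 q} = -3 + 0 = -3$)
$\frac{t{\left(1 \left(-1\right) \left(-4\right) \right)} + 13895}{-49272 - 38192} = \frac{-3 + 13895}{-49272 - 38192} = \frac{13892}{-87464} = 13892 \left(- \frac{1}{87464}\right) = - \frac{3473}{21866}$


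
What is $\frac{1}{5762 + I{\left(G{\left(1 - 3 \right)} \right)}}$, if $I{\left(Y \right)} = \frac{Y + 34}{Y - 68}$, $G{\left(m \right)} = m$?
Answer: $\frac{35}{201654} \approx 0.00017356$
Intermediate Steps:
$I{\left(Y \right)} = \frac{34 + Y}{-68 + Y}$
$\frac{1}{5762 + I{\left(G{\left(1 - 3 \right)} \right)}} = \frac{1}{5762 + \frac{34 + \left(1 - 3\right)}{-68 + \left(1 - 3\right)}} = \frac{1}{5762 + \frac{34 - 2}{-68 - 2}} = \frac{1}{5762 + \frac{1}{-70} \cdot 32} = \frac{1}{5762 - \frac{16}{35}} = \frac{1}{\frac{201654}{35}} = \frac{35}{201654}$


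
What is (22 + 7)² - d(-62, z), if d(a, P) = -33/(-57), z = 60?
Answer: 15968/19 ≈ 840.42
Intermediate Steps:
d(a, P) = 11/19 (d(a, P) = -33*(-1/57) = 11/19)
(22 + 7)² - d(-62, z) = (22 + 7)² - 1*11/19 = 29² - 11/19 = 841 - 11/19 = 15968/19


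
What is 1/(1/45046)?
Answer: 45046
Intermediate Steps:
1/(1/45046) = 45046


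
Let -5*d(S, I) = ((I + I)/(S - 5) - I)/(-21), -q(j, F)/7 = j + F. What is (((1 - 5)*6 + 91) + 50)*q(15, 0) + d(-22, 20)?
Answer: -6965711/567 ≈ -12285.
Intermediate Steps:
q(j, F) = -7*F - 7*j (q(j, F) = -7*(j + F) = -7*(F + j) = -7*F - 7*j)
d(S, I) = -I/105 + 2*I/(105*(-5 + S)) (d(S, I) = -((I + I)/(S - 5) - I)/(5*(-21)) = -((2*I)/(-5 + S) - I)*(-1)/(5*21) = -(2*I/(-5 + S) - I)*(-1)/(5*21) = -(-I + 2*I/(-5 + S))*(-1)/(5*21) = -(I/21 - 2*I/(21*(-5 + S)))/5 = -I/105 + 2*I/(105*(-5 + S)))
(((1 - 5)*6 + 91) + 50)*q(15, 0) + d(-22, 20) = (((1 - 5)*6 + 91) + 50)*(-7*0 - 7*15) + (1/105)*20*(7 - 1*(-22))/(-5 - 22) = ((-4*6 + 91) + 50)*(0 - 105) + (1/105)*20*(7 + 22)/(-27) = ((-24 + 91) + 50)*(-105) + (1/105)*20*(-1/27)*29 = (67 + 50)*(-105) - 116/567 = 117*(-105) - 116/567 = -12285 - 116/567 = -6965711/567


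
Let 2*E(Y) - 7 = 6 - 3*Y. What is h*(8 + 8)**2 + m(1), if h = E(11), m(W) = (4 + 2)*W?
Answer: -2554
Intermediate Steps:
E(Y) = 13/2 - 3*Y/2 (E(Y) = 7/2 + (6 - 3*Y)/2 = 7/2 + (3 - 3*Y/2) = 13/2 - 3*Y/2)
m(W) = 6*W
h = -10 (h = 13/2 - 3/2*11 = 13/2 - 33/2 = -10)
h*(8 + 8)**2 + m(1) = -10*(8 + 8)**2 + 6*1 = -10*16**2 + 6 = -10*256 + 6 = -2560 + 6 = -2554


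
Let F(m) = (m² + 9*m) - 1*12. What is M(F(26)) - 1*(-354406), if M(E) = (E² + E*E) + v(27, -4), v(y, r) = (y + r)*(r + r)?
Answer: 1967030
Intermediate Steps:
F(m) = -12 + m² + 9*m (F(m) = (m² + 9*m) - 12 = -12 + m² + 9*m)
v(y, r) = 2*r*(r + y) (v(y, r) = (r + y)*(2*r) = 2*r*(r + y))
M(E) = -184 + 2*E² (M(E) = (E² + E*E) + 2*(-4)*(-4 + 27) = (E² + E²) + 2*(-4)*23 = 2*E² - 184 = -184 + 2*E²)
M(F(26)) - 1*(-354406) = (-184 + 2*(-12 + 26² + 9*26)²) - 1*(-354406) = (-184 + 2*(-12 + 676 + 234)²) + 354406 = (-184 + 2*898²) + 354406 = (-184 + 2*806404) + 354406 = (-184 + 1612808) + 354406 = 1612624 + 354406 = 1967030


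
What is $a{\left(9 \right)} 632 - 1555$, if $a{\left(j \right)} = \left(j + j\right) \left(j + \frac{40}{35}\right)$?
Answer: $\frac{796811}{7} \approx 1.1383 \cdot 10^{5}$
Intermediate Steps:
$a{\left(j \right)} = 2 j \left(\frac{8}{7} + j\right)$ ($a{\left(j \right)} = 2 j \left(j + 40 \cdot \frac{1}{35}\right) = 2 j \left(j + \frac{8}{7}\right) = 2 j \left(\frac{8}{7} + j\right)$)
$a{\left(9 \right)} 632 - 1555 = \frac{2}{7} \cdot 9 \left(8 + 7 \cdot 9\right) 632 - 1555 = \frac{2}{7} \cdot 9 \left(8 + 63\right) 632 - 1555 = \frac{2}{7} \cdot 9 \cdot 71 \cdot 632 - 1555 = \frac{1278}{7} \cdot 632 - 1555 = \frac{807696}{7} - 1555 = \frac{796811}{7}$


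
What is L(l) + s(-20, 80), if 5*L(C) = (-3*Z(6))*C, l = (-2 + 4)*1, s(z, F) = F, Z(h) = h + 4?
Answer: 68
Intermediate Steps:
Z(h) = 4 + h
l = 2 (l = 2*1 = 2)
L(C) = -6*C (L(C) = ((-3*(4 + 6))*C)/5 = ((-3*10)*C)/5 = (-30*C)/5 = -6*C)
L(l) + s(-20, 80) = -6*2 + 80 = -12 + 80 = 68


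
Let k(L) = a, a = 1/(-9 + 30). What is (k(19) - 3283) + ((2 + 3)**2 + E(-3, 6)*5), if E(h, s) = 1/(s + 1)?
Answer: -68402/21 ≈ -3257.2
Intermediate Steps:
a = 1/21 ≈ 0.047619
k(L) = 1/21
E(h, s) = 1/(1 + s)
(k(19) - 3283) + ((2 + 3)**2 + E(-3, 6)*5) = (1/21 - 3283) + ((2 + 3)**2 + 5/(1 + 6)) = -68942/21 + (5**2 + 5/7) = -68942/21 + (25 + (1/7)*5) = -68942/21 + (25 + 5/7) = -68942/21 + 180/7 = -68402/21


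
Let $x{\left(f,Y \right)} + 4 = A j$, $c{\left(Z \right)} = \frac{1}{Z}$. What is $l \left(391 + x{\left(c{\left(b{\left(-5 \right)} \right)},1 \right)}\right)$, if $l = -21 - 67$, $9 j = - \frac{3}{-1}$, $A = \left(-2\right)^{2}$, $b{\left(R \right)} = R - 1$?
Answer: $- \frac{102520}{3} \approx -34173.0$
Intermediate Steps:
$b{\left(R \right)} = -1 + R$ ($b{\left(R \right)} = R - 1 = -1 + R$)
$A = 4$
$j = \frac{1}{3}$ ($j = \frac{\left(-3\right) \frac{1}{-1}}{9} = \frac{\left(-3\right) \left(-1\right)}{9} = \frac{1}{9} \cdot 3 = \frac{1}{3} \approx 0.33333$)
$x{\left(f,Y \right)} = - \frac{8}{3}$ ($x{\left(f,Y \right)} = -4 + 4 \cdot \frac{1}{3} = -4 + \frac{4}{3} = - \frac{8}{3}$)
$l = -88$
$l \left(391 + x{\left(c{\left(b{\left(-5 \right)} \right)},1 \right)}\right) = - 88 \left(391 - \frac{8}{3}\right) = \left(-88\right) \frac{1165}{3} = - \frac{102520}{3}$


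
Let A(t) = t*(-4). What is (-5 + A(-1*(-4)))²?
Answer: 441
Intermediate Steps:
A(t) = -4*t
(-5 + A(-1*(-4)))² = (-5 - (-4)*(-4))² = (-5 - 4*4)² = (-5 - 16)² = (-21)² = 441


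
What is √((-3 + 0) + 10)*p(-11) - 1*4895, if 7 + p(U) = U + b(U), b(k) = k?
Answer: -4895 - 29*√7 ≈ -4971.7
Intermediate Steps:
p(U) = -7 + 2*U (p(U) = -7 + (U + U) = -7 + 2*U)
√((-3 + 0) + 10)*p(-11) - 1*4895 = √((-3 + 0) + 10)*(-7 + 2*(-11)) - 1*4895 = √(-3 + 10)*(-7 - 22) - 4895 = √7*(-29) - 4895 = -29*√7 - 4895 = -4895 - 29*√7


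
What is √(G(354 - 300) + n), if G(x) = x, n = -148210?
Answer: 2*I*√37039 ≈ 384.91*I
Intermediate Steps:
√(G(354 - 300) + n) = √((354 - 300) - 148210) = √(54 - 148210) = √(-148156) = 2*I*√37039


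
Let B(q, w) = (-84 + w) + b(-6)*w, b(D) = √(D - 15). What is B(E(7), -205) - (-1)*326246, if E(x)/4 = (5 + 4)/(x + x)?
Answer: 325957 - 205*I*√21 ≈ 3.2596e+5 - 939.43*I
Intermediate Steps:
b(D) = √(-15 + D)
E(x) = 18/x (E(x) = 4*((5 + 4)/(x + x)) = 4*(9/((2*x))) = 4*(9*(1/(2*x))) = 4*(9/(2*x)) = 18/x)
B(q, w) = -84 + w + I*w*√21 (B(q, w) = (-84 + w) + √(-15 - 6)*w = (-84 + w) + √(-21)*w = (-84 + w) + (I*√21)*w = (-84 + w) + I*w*√21 = -84 + w + I*w*√21)
B(E(7), -205) - (-1)*326246 = (-84 - 205 + I*(-205)*√21) - (-1)*326246 = (-84 - 205 - 205*I*√21) - 1*(-326246) = (-289 - 205*I*√21) + 326246 = 325957 - 205*I*√21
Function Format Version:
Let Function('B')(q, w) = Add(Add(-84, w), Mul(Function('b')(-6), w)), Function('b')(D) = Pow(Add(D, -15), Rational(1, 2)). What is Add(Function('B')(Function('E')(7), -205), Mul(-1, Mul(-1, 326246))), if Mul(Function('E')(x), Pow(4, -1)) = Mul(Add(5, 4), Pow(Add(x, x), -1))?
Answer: Add(325957, Mul(-205, I, Pow(21, Rational(1, 2)))) ≈ Add(3.2596e+5, Mul(-939.43, I))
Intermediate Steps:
Function('b')(D) = Pow(Add(-15, D), Rational(1, 2))
Function('E')(x) = Mul(18, Pow(x, -1)) (Function('E')(x) = Mul(4, Mul(Add(5, 4), Pow(Add(x, x), -1))) = Mul(4, Mul(9, Pow(Mul(2, x), -1))) = Mul(4, Mul(9, Mul(Rational(1, 2), Pow(x, -1)))) = Mul(4, Mul(Rational(9, 2), Pow(x, -1))) = Mul(18, Pow(x, -1)))
Function('B')(q, w) = Add(-84, w, Mul(I, w, Pow(21, Rational(1, 2)))) (Function('B')(q, w) = Add(Add(-84, w), Mul(Pow(Add(-15, -6), Rational(1, 2)), w)) = Add(Add(-84, w), Mul(Pow(-21, Rational(1, 2)), w)) = Add(Add(-84, w), Mul(Mul(I, Pow(21, Rational(1, 2))), w)) = Add(Add(-84, w), Mul(I, w, Pow(21, Rational(1, 2)))) = Add(-84, w, Mul(I, w, Pow(21, Rational(1, 2)))))
Add(Function('B')(Function('E')(7), -205), Mul(-1, Mul(-1, 326246))) = Add(Add(-84, -205, Mul(I, -205, Pow(21, Rational(1, 2)))), Mul(-1, Mul(-1, 326246))) = Add(Add(-84, -205, Mul(-205, I, Pow(21, Rational(1, 2)))), Mul(-1, -326246)) = Add(Add(-289, Mul(-205, I, Pow(21, Rational(1, 2)))), 326246) = Add(325957, Mul(-205, I, Pow(21, Rational(1, 2))))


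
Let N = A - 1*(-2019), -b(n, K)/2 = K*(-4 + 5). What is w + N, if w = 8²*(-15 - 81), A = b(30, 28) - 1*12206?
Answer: -16387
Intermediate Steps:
b(n, K) = -2*K (b(n, K) = -2*K*(-4 + 5) = -2*K)
A = -12262 (A = -2*28 - 1*12206 = -56 - 12206 = -12262)
w = -6144 (w = 64*(-96) = -6144)
N = -10243 (N = -12262 - 1*(-2019) = -12262 + 2019 = -10243)
w + N = -6144 - 10243 = -16387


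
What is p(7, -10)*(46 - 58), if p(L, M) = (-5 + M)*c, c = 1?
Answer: 180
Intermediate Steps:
p(L, M) = -5 + M (p(L, M) = (-5 + M)*1 = -5 + M)
p(7, -10)*(46 - 58) = (-5 - 10)*(46 - 58) = -15*(-12) = 180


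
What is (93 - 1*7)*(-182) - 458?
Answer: -16110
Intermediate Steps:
(93 - 1*7)*(-182) - 458 = (93 - 7)*(-182) - 458 = 86*(-182) - 458 = -15652 - 458 = -16110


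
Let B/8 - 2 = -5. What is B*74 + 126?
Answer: -1650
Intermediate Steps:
B = -24 (B = 16 + 8*(-5) = 16 - 40 = -24)
B*74 + 126 = -24*74 + 126 = -1776 + 126 = -1650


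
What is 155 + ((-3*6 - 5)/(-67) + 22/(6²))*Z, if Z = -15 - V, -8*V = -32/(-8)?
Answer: 340481/2412 ≈ 141.16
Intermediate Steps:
V = -½ (V = -(-4)/(-8) = -(-4)*(-1)/8 = -⅛*4 = -½ ≈ -0.50000)
Z = -29/2 (Z = -15 - 1*(-½) = -15 + ½ = -29/2 ≈ -14.500)
155 + ((-3*6 - 5)/(-67) + 22/(6²))*Z = 155 + ((-3*6 - 5)/(-67) + 22/(6²))*(-29/2) = 155 + ((-18 - 5)*(-1/67) + 22/36)*(-29/2) = 155 + (-23*(-1/67) + 22*(1/36))*(-29/2) = 155 + (23/67 + 11/18)*(-29/2) = 155 + (1151/1206)*(-29/2) = 155 - 33379/2412 = 340481/2412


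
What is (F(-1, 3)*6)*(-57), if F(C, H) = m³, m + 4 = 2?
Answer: 2736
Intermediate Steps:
m = -2 (m = -4 + 2 = -2)
F(C, H) = -8 (F(C, H) = (-2)³ = -8)
(F(-1, 3)*6)*(-57) = -8*6*(-57) = -48*(-57) = 2736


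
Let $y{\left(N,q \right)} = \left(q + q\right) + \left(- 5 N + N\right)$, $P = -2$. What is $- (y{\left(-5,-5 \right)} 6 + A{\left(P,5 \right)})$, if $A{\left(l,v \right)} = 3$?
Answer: $-63$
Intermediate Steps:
$y{\left(N,q \right)} = - 4 N + 2 q$ ($y{\left(N,q \right)} = 2 q - 4 N = - 4 N + 2 q$)
$- (y{\left(-5,-5 \right)} 6 + A{\left(P,5 \right)}) = - (\left(\left(-4\right) \left(-5\right) + 2 \left(-5\right)\right) 6 + 3) = - (\left(20 - 10\right) 6 + 3) = - (10 \cdot 6 + 3) = - (60 + 3) = \left(-1\right) 63 = -63$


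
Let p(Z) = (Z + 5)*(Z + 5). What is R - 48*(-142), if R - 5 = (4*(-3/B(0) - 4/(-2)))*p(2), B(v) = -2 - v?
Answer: 7507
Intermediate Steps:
p(Z) = (5 + Z)² (p(Z) = (5 + Z)*(5 + Z) = (5 + Z)²)
R = 691 (R = 5 + (4*(-3/(-2 - 1*0) - 4/(-2)))*(5 + 2)² = 5 + (4*(-3/(-2 + 0) - 4*(-½)))*7² = 5 + (4*(-3/(-2) + 2))*49 = 5 + (4*(-3*(-½) + 2))*49 = 5 + (4*(3/2 + 2))*49 = 5 + (4*(7/2))*49 = 5 + 14*49 = 5 + 686 = 691)
R - 48*(-142) = 691 - 48*(-142) = 691 + 6816 = 7507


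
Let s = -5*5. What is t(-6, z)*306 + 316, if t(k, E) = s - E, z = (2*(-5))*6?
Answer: 11026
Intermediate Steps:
s = -25
z = -60 (z = -10*6 = -60)
t(k, E) = -25 - E
t(-6, z)*306 + 316 = (-25 - 1*(-60))*306 + 316 = (-25 + 60)*306 + 316 = 35*306 + 316 = 10710 + 316 = 11026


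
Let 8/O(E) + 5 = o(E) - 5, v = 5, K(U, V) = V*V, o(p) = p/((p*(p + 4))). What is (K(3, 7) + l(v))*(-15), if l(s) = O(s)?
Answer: -64335/89 ≈ -722.87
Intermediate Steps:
o(p) = 1/(4 + p) (o(p) = p/((p*(4 + p))) = p*(1/(p*(4 + p))) = 1/(4 + p))
K(U, V) = V²
O(E) = 8/(-10 + 1/(4 + E)) (O(E) = 8/(-5 + (1/(4 + E) - 5)) = 8/(-5 + (-5 + 1/(4 + E))) = 8/(-10 + 1/(4 + E)))
l(s) = 8*(-4 - s)/(39 + 10*s)
(K(3, 7) + l(v))*(-15) = (7² + 8*(-4 - 1*5)/(39 + 10*5))*(-15) = (49 + 8*(-4 - 5)/(39 + 50))*(-15) = (49 + 8*(-9)/89)*(-15) = (49 + 8*(1/89)*(-9))*(-15) = (49 - 72/89)*(-15) = (4289/89)*(-15) = -64335/89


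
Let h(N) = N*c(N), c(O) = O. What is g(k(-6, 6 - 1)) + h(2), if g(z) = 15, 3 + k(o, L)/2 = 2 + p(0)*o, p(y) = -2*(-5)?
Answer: 19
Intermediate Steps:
p(y) = 10
k(o, L) = -2 + 20*o (k(o, L) = -6 + 2*(2 + 10*o) = -6 + (4 + 20*o) = -2 + 20*o)
h(N) = N² (h(N) = N*N = N²)
g(k(-6, 6 - 1)) + h(2) = 15 + 2² = 15 + 4 = 19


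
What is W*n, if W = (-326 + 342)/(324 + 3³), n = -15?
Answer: -80/117 ≈ -0.68376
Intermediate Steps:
W = 16/351 (W = 16/(324 + 27) = 16/351 ≈ 0.045584)
W*n = (16/351)*(-15) = -80/117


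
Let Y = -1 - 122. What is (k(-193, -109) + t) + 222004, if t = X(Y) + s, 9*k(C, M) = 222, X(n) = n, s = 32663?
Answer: 763706/3 ≈ 2.5457e+5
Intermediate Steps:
Y = -123
k(C, M) = 74/3 (k(C, M) = (1/9)*222 = 74/3)
t = 32540 (t = -123 + 32663 = 32540)
(k(-193, -109) + t) + 222004 = (74/3 + 32540) + 222004 = 97694/3 + 222004 = 763706/3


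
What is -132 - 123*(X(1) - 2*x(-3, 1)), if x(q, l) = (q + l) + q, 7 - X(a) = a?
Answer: -2100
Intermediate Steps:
X(a) = 7 - a
x(q, l) = l + 2*q (x(q, l) = (l + q) + q = l + 2*q)
-132 - 123*(X(1) - 2*x(-3, 1)) = -132 - 123*((7 - 1*1) - 2*(1 + 2*(-3))) = -132 - 123*((7 - 1) - 2*(1 - 6)) = -132 - 123*(6 - 2*(-5)) = -132 - 123*(6 + 10) = -132 - 123*16 = -132 - 1968 = -2100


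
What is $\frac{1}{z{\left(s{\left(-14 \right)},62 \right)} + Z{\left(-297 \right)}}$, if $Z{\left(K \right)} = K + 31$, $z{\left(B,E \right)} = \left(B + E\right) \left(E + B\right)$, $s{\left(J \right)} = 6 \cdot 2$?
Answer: $\frac{1}{5210} \approx 0.00019194$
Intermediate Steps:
$s{\left(J \right)} = 12$
$z{\left(B,E \right)} = \left(B + E\right)^{2}$ ($z{\left(B,E \right)} = \left(B + E\right) \left(B + E\right) = \left(B + E\right)^{2}$)
$Z{\left(K \right)} = 31 + K$
$\frac{1}{z{\left(s{\left(-14 \right)},62 \right)} + Z{\left(-297 \right)}} = \frac{1}{\left(12 + 62\right)^{2} + \left(31 - 297\right)} = \frac{1}{74^{2} - 266} = \frac{1}{5476 - 266} = \frac{1}{5210}$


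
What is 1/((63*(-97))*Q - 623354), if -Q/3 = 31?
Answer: -1/55031 ≈ -1.8172e-5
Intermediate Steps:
Q = -93 (Q = -3*31 = -93)
1/((63*(-97))*Q - 623354) = 1/((63*(-97))*(-93) - 623354) = 1/(-6111*(-93) - 623354) = 1/(568323 - 623354) = 1/(-55031) = -1/55031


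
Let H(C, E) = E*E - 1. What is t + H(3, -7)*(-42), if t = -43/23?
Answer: -46411/23 ≈ -2017.9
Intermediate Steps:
t = -43/23 (t = -43*1/23 = -43/23 ≈ -1.8696)
H(C, E) = -1 + E² (H(C, E) = E² - 1 = -1 + E²)
t + H(3, -7)*(-42) = -43/23 + (-1 + (-7)²)*(-42) = -43/23 + (-1 + 49)*(-42) = -43/23 + 48*(-42) = -43/23 - 2016 = -46411/23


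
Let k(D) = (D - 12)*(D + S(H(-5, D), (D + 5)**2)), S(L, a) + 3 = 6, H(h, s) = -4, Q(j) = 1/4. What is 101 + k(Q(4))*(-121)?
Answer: 75547/16 ≈ 4721.7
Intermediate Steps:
Q(j) = 1/4
S(L, a) = 3 (S(L, a) = -3 + 6 = 3)
k(D) = (-12 + D)*(3 + D) (k(D) = (D - 12)*(D + 3) = (-12 + D)*(3 + D))
101 + k(Q(4))*(-121) = 101 + (-36 + (1/4)**2 - 9*1/4)*(-121) = 101 + (-36 + 1/16 - 9/4)*(-121) = 101 - 611/16*(-121) = 101 + 73931/16 = 75547/16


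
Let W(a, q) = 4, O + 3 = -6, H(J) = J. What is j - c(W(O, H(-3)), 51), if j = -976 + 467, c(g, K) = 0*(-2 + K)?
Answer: -509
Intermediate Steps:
O = -9 (O = -3 - 6 = -9)
c(g, K) = 0
j = -509
j - c(W(O, H(-3)), 51) = -509 - 1*0 = -509 + 0 = -509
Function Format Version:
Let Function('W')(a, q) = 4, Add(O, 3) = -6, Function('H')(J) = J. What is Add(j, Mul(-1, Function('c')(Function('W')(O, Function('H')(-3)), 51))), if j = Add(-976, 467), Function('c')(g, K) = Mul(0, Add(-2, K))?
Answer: -509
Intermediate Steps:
O = -9 (O = Add(-3, -6) = -9)
Function('c')(g, K) = 0
j = -509
Add(j, Mul(-1, Function('c')(Function('W')(O, Function('H')(-3)), 51))) = Add(-509, Mul(-1, 0)) = Add(-509, 0) = -509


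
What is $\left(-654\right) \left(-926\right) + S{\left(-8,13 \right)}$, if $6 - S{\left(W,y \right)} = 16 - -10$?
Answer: $605584$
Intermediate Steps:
$S{\left(W,y \right)} = -20$ ($S{\left(W,y \right)} = 6 - \left(16 - -10\right) = 6 - \left(16 + 10\right) = 6 - 26 = -20$)
$\left(-654\right) \left(-926\right) + S{\left(-8,13 \right)} = \left(-654\right) \left(-926\right) - 20 = 605604 - 20 = 605584$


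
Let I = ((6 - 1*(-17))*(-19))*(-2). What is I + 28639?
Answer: 29513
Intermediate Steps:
I = 874 (I = ((6 + 17)*(-19))*(-2) = (23*(-19))*(-2) = -437*(-2) = 874)
I + 28639 = 874 + 28639 = 29513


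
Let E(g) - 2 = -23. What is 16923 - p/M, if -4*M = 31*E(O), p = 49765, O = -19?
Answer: 10817813/651 ≈ 16617.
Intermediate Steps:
E(g) = -21 (E(g) = 2 - 23 = -21)
M = 651/4 (M = -31*(-21)/4 = -¼*(-651) = 651/4 ≈ 162.75)
16923 - p/M = 16923 - 49765/651/4 = 16923 - 49765*4/651 = 16923 - 1*199060/651 = 16923 - 199060/651 = 10817813/651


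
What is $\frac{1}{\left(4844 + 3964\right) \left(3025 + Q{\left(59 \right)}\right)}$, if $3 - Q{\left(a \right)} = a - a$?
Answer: $\frac{1}{26670624} \approx 3.7494 \cdot 10^{-8}$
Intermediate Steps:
$Q{\left(a \right)} = 3$ ($Q{\left(a \right)} = 3 - \left(a - a\right) = 3 - 0 = 3 + 0 = 3$)
$\frac{1}{\left(4844 + 3964\right) \left(3025 + Q{\left(59 \right)}\right)} = \frac{1}{\left(4844 + 3964\right) \left(3025 + 3\right)} = \frac{1}{8808 \cdot 3028} = \frac{1}{26670624}$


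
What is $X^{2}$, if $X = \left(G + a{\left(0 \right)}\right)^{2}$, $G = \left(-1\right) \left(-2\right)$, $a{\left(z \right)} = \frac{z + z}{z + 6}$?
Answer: $16$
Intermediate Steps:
$a{\left(z \right)} = \frac{2 z}{6 + z}$
$G = 2$
$X = 4$ ($X = \left(2 + 2 \cdot 0 \frac{1}{6 + 0}\right)^{2} = \left(2 + 2 \cdot 0 \cdot \frac{1}{6}\right)^{2} = \left(2 + 0\right)^{2} = 2^{2} = 4$)
$X^{2} = 4^{2} = 16$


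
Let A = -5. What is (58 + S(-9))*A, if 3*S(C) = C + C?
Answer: -260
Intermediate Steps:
S(C) = 2*C/3 (S(C) = (C + C)/3 = (2*C)/3 = 2*C/3)
(58 + S(-9))*A = (58 + (⅔)*(-9))*(-5) = (58 - 6)*(-5) = 52*(-5) = -260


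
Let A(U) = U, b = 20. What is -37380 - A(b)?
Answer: -37400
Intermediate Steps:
-37380 - A(b) = -37380 - 1*20 = -37380 - 20 = -37400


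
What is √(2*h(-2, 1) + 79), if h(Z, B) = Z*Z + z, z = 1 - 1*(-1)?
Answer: √91 ≈ 9.5394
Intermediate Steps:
z = 2 (z = 1 + 1 = 2)
h(Z, B) = 2 + Z² (h(Z, B) = Z*Z + 2 = Z² + 2 = 2 + Z²)
√(2*h(-2, 1) + 79) = √(2*(2 + (-2)²) + 79) = √(2*(2 + 4) + 79) = √(2*6 + 79) = √(12 + 79) = √91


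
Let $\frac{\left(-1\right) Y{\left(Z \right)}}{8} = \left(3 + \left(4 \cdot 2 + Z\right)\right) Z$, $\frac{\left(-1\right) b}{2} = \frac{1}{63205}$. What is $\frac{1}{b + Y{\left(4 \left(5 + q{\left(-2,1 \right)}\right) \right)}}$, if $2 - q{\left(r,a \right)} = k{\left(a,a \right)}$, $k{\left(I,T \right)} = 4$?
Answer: $- \frac{63205}{139556642} \approx -0.0004529$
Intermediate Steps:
$q{\left(r,a \right)} = -2$ ($q{\left(r,a \right)} = 2 - 4 = -2$)
$b = - \frac{2}{63205} \approx -3.1643 \cdot 10^{-5}$
$Y{\left(Z \right)} = - 8 Z \left(11 + Z\right)$ ($Y{\left(Z \right)} = - 8 \left(3 + \left(4 \cdot 2 + Z\right)\right) Z = - 8 \left(3 + \left(8 + Z\right)\right) Z = - 8 \left(11 + Z\right) Z = - 8 Z \left(11 + Z\right)$)
$\frac{1}{b + Y{\left(4 \left(5 + q{\left(-2,1 \right)}\right) \right)}} = \frac{1}{- \frac{2}{63205} - 8 \cdot 4 \left(5 - 2\right) \left(11 + 4 \left(5 - 2\right)\right)} = \frac{1}{- \frac{2}{63205} - 8 \cdot 4 \cdot 3 \left(11 + 4 \cdot 3\right)} = \frac{1}{- \frac{2}{63205} - 96 \left(11 + 12\right)} = \frac{1}{- \frac{2}{63205} - 96 \cdot 23} = \frac{1}{- \frac{2}{63205} - 2208} = \frac{1}{- \frac{139556642}{63205}} = - \frac{63205}{139556642}$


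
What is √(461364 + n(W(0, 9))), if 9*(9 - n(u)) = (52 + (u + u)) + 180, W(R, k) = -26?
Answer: 37*√337 ≈ 679.23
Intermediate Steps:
n(u) = -151/9 - 2*u/9 (n(u) = 9 - ((52 + (u + u)) + 180)/9 = 9 - ((52 + 2*u) + 180)/9 = 9 - (232 + 2*u)/9 = 9 + (-232/9 - 2*u/9) = -151/9 - 2*u/9)
√(461364 + n(W(0, 9))) = √(461364 + (-151/9 - 2/9*(-26))) = √(461364 + (-151/9 + 52/9)) = √(461364 - 11) = √461353 = 37*√337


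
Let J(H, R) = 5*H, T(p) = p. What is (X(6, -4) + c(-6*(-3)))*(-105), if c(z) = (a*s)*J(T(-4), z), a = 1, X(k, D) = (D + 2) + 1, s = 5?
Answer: 10605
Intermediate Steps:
X(k, D) = 3 + D (X(k, D) = (2 + D) + 1 = 3 + D)
c(z) = -100 (c(z) = (1*5)*(5*(-4)) = 5*(-20) = -100)
(X(6, -4) + c(-6*(-3)))*(-105) = ((3 - 4) - 100)*(-105) = (-1 - 100)*(-105) = -101*(-105) = 10605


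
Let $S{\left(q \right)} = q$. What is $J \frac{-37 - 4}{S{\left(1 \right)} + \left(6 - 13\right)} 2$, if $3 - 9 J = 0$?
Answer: $\frac{41}{9} \approx 4.5556$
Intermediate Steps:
$J = \frac{1}{3}$ ($J = \frac{1}{3} - 0 = \frac{1}{3} + 0 = \frac{1}{3} \approx 0.33333$)
$J \frac{-37 - 4}{S{\left(1 \right)} + \left(6 - 13\right)} 2 = \frac{\left(-37 - 4\right) \frac{1}{1 + \left(6 - 13\right)}}{3} \cdot 2 = \frac{\left(-41\right) \frac{1}{1 - 7}}{3} \cdot 2 = \frac{\left(-41\right) \frac{1}{-6}}{3} \cdot 2 = \frac{\left(-41\right) \left(- \frac{1}{6}\right)}{3} \cdot 2 = \frac{1}{3} \cdot \frac{41}{6} \cdot 2 = \frac{41}{18} \cdot 2 = \frac{41}{9}$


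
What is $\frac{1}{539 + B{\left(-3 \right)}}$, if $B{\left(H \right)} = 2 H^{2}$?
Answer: $\frac{1}{557} \approx 0.0017953$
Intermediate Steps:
$\frac{1}{539 + B{\left(-3 \right)}} = \frac{1}{539 + 2 \left(-3\right)^{2}} = \frac{1}{539 + 2 \cdot 9} = \frac{1}{539 + 18} = \frac{1}{557}$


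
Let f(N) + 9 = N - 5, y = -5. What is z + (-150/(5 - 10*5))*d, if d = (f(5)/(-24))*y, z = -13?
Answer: -77/4 ≈ -19.250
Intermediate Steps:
f(N) = -14 + N (f(N) = -9 + (N - 5) = -9 + (-5 + N) = -14 + N)
d = -15/8 (d = ((-14 + 5)/(-24))*(-5) = -9*(-1/24)*(-5) = (3/8)*(-5) = -15/8 ≈ -1.8750)
z + (-150/(5 - 10*5))*d = -13 - 150/(5 - 10*5)*(-15/8) = -13 - 150/(5 - 50)*(-15/8) = -13 - 150/(-45)*(-15/8) = -13 - 150*(-1/45)*(-15/8) = -13 + (10/3)*(-15/8) = -13 - 25/4 = -77/4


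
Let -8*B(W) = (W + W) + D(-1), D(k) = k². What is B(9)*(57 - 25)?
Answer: -76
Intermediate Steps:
B(W) = -⅛ - W/4 (B(W) = -((W + W) + (-1)²)/8 = -(2*W + 1)/8 = -(1 + 2*W)/8 = -⅛ - W/4)
B(9)*(57 - 25) = (-⅛ - ¼*9)*(57 - 25) = (-⅛ - 9/4)*32 = -19/8*32 = -76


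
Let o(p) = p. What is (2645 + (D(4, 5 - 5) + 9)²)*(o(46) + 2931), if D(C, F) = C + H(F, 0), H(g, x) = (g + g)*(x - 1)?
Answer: 8377278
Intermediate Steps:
H(g, x) = 2*g*(-1 + x) (H(g, x) = (2*g)*(-1 + x) = 2*g*(-1 + x))
D(C, F) = C - 2*F (D(C, F) = C + 2*F*(-1 + 0) = C + 2*F*(-1) = C - 2*F)
(2645 + (D(4, 5 - 5) + 9)²)*(o(46) + 2931) = (2645 + ((4 - 2*(5 - 5)) + 9)²)*(46 + 2931) = (2645 + ((4 - 2*0) + 9)²)*2977 = (2645 + ((4 + 0) + 9)²)*2977 = (2645 + (4 + 9)²)*2977 = (2645 + 13²)*2977 = (2645 + 169)*2977 = 2814*2977 = 8377278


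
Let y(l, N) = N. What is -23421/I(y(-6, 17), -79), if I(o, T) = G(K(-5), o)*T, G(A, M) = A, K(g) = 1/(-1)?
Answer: -23421/79 ≈ -296.47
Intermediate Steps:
K(g) = -1
I(o, T) = -T
-23421/I(y(-6, 17), -79) = -23421/((-1*(-79))) = -23421/79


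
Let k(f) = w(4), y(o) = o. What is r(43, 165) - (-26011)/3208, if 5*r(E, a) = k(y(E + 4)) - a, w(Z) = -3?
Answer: -408889/16040 ≈ -25.492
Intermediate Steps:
k(f) = -3
r(E, a) = -⅗ - a/5 (r(E, a) = (-3 - a)/5 = -⅗ - a/5)
r(43, 165) - (-26011)/3208 = (-⅗ - ⅕*165) - (-26011)/3208 = (-⅗ - 33) - (-26011)/3208 = -168/5 - 1*(-26011/3208) = -168/5 + 26011/3208 = -408889/16040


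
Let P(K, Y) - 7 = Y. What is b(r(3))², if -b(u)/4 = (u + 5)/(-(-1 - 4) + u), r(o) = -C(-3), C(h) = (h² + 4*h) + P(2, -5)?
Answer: 16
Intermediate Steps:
P(K, Y) = 7 + Y
C(h) = 2 + h² + 4*h (C(h) = (h² + 4*h) + (7 - 5) = (h² + 4*h) + 2 = 2 + h² + 4*h)
r(o) = 1 (r(o) = -(2 + (-3)² + 4*(-3)) = -(2 + 9 - 12) = -1*(-1) = 1)
b(u) = -4 (b(u) = -4*(u + 5)/(-(-1 - 4) + u) = -4*(5 + u)/(-1*(-5) + u) = -4*(5 + u)/(5 + u) = -4*1 = -4)
b(r(3))² = (-4)² = 16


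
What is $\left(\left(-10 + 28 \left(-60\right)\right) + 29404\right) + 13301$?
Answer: $41015$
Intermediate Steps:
$\left(\left(-10 + 28 \left(-60\right)\right) + 29404\right) + 13301 = \left(\left(-10 - 1680\right) + 29404\right) + 13301 = \left(-1690 + 29404\right) + 13301 = 27714 + 13301 = 41015$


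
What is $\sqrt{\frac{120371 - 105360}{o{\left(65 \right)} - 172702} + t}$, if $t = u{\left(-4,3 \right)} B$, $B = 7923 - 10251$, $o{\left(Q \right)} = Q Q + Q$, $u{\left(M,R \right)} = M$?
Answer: $\frac{\sqrt{66027504851899}}{84206} \approx 96.498$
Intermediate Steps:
$o{\left(Q \right)} = Q + Q^{2}$ ($o{\left(Q \right)} = Q^{2} + Q = Q + Q^{2}$)
$B = -2328$
$t = 9312$ ($t = \left(-4\right) \left(-2328\right) = 9312$)
$\sqrt{\frac{120371 - 105360}{o{\left(65 \right)} - 172702} + t} = \sqrt{\frac{120371 - 105360}{65 \left(1 + 65\right) - 172702} + 9312} = \sqrt{\frac{15011}{65 \cdot 66 - 172702} + 9312} = \sqrt{\frac{15011}{4290 - 172702} + 9312} = \sqrt{\frac{15011}{-168412} + 9312} = \sqrt{15011 \left(- \frac{1}{168412}\right) + 9312} = \sqrt{- \frac{15011}{168412} + 9312} = \sqrt{\frac{1568237533}{168412}} = \frac{\sqrt{66027504851899}}{84206}$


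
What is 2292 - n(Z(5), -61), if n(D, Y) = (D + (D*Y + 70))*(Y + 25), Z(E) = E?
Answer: -5988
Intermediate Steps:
n(D, Y) = (25 + Y)*(70 + D + D*Y) (n(D, Y) = (D + (70 + D*Y))*(25 + Y) = (70 + D + D*Y)*(25 + Y) = (25 + Y)*(70 + D + D*Y))
2292 - n(Z(5), -61) = 2292 - (1750 + 25*5 + 70*(-61) + 5*(-61)² + 26*5*(-61)) = 2292 - (1750 + 125 - 4270 + 5*3721 - 7930) = 2292 - (1750 + 125 - 4270 + 18605 - 7930) = 2292 - 1*8280 = 2292 - 8280 = -5988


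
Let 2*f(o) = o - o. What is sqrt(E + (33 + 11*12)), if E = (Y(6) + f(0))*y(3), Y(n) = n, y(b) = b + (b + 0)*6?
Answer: sqrt(291) ≈ 17.059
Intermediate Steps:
f(o) = 0 (f(o) = (o - o)/2 = (1/2)*0 = 0)
y(b) = 7*b (y(b) = b + b*6 = b + 6*b = 7*b)
E = 126 (E = (6 + 0)*(7*3) = 6*21 = 126)
sqrt(E + (33 + 11*12)) = sqrt(126 + (33 + 11*12)) = sqrt(126 + (33 + 132)) = sqrt(126 + 165) = sqrt(291)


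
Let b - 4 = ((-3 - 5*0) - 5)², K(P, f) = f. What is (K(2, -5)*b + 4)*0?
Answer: 0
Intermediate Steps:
b = 68 (b = 4 + ((-3 - 5*0) - 5)² = 4 + ((-3 + 0) - 5)² = 4 + (-3 - 5)² = 4 + (-8)² = 4 + 64 = 68)
(K(2, -5)*b + 4)*0 = (-5*68 + 4)*0 = (-340 + 4)*0 = -336*0 = 0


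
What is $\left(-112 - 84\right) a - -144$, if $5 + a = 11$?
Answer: $-1032$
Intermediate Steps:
$a = 6$ ($a = -5 + 11 = 6$)
$\left(-112 - 84\right) a - -144 = \left(-112 - 84\right) 6 - -144 = \left(-196\right) 6 + 144 = -1176 + 144 = -1032$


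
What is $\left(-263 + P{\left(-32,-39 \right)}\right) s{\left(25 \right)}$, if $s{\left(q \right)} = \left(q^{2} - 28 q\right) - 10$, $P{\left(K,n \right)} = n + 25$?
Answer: $23545$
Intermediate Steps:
$P{\left(K,n \right)} = 25 + n$
$s{\left(q \right)} = -10 + q^{2} - 28 q$
$\left(-263 + P{\left(-32,-39 \right)}\right) s{\left(25 \right)} = \left(-263 + \left(25 - 39\right)\right) \left(-10 + 25^{2} - 700\right) = \left(-263 - 14\right) \left(-10 + 625 - 700\right) = \left(-277\right) \left(-85\right) = 23545$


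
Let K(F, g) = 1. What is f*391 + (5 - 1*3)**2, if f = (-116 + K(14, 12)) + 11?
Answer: -40660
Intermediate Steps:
f = -104 (f = (-116 + 1) + 11 = -115 + 11 = -104)
f*391 + (5 - 1*3)**2 = -104*391 + (5 - 1*3)**2 = -40664 + (5 - 3)**2 = -40664 + 2**2 = -40664 + 4 = -40660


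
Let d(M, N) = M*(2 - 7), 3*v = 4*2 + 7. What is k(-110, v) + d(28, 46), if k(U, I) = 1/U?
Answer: -15401/110 ≈ -140.01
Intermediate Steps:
v = 5 (v = (4*2 + 7)/3 = (8 + 7)/3 = (1/3)*15 = 5)
d(M, N) = -5*M (d(M, N) = M*(-5) = -5*M)
k(-110, v) + d(28, 46) = 1/(-110) - 5*28 = -1/110 - 140 = -15401/110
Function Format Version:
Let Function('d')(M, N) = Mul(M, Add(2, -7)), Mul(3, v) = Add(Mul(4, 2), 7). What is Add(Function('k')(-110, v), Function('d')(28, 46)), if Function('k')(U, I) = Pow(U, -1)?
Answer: Rational(-15401, 110) ≈ -140.01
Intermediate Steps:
v = 5 (v = Mul(Rational(1, 3), Add(Mul(4, 2), 7)) = Mul(Rational(1, 3), Add(8, 7)) = Mul(Rational(1, 3), 15) = 5)
Function('d')(M, N) = Mul(-5, M) (Function('d')(M, N) = Mul(M, -5) = Mul(-5, M))
Add(Function('k')(-110, v), Function('d')(28, 46)) = Add(Pow(-110, -1), Mul(-5, 28)) = Add(Rational(-1, 110), -140) = Rational(-15401, 110)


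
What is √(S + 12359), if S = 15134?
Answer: √27493 ≈ 165.81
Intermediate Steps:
√(S + 12359) = √(15134 + 12359) = √27493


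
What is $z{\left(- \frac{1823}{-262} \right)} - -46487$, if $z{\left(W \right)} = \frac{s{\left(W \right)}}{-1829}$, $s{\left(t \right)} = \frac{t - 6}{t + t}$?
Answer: $\frac{310000139807}{6668534} \approx 46487.0$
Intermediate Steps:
$s{\left(t \right)} = \frac{-6 + t}{2 t}$
$z{\left(W \right)} = - \frac{-6 + W}{3658 W}$ ($z{\left(W \right)} = \frac{\frac{1}{2} \frac{1}{W} \left(-6 + W\right)}{-1829} = \frac{-6 + W}{2 W} \left(- \frac{1}{1829}\right) = - \frac{-6 + W}{3658 W}$)
$z{\left(- \frac{1823}{-262} \right)} - -46487 = \frac{6 - - \frac{1823}{-262}}{3658 \left(- \frac{1823}{-262}\right)} - -46487 = \frac{6 - \left(-1823\right) \left(- \frac{1}{262}\right)}{3658 \left(\left(-1823\right) \left(- \frac{1}{262}\right)\right)} + 46487 = \frac{6 - \frac{1823}{262}}{3658 \cdot \frac{1823}{262}} + 46487 = \frac{1}{3658} \cdot \frac{262}{1823} \left(6 - \frac{1823}{262}\right) + 46487 = \frac{1}{3658} \cdot \frac{262}{1823} \left(- \frac{251}{262}\right) + 46487 = - \frac{251}{6668534} + 46487 = \frac{310000139807}{6668534}$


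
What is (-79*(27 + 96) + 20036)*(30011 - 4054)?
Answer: 267850283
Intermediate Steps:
(-79*(27 + 96) + 20036)*(30011 - 4054) = (-79*123 + 20036)*25957 = (-9717 + 20036)*25957 = 10319*25957 = 267850283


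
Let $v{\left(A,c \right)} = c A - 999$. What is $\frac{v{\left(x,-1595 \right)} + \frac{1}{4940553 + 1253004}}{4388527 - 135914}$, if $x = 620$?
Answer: $- \frac{6130995880742}{26338801014441} \approx -0.23277$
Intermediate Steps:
$v{\left(A,c \right)} = -999 + A c$ ($v{\left(A,c \right)} = A c - 999 = -999 + A c$)
$\frac{v{\left(x,-1595 \right)} + \frac{1}{4940553 + 1253004}}{4388527 - 135914} = \frac{\left(-999 + 620 \left(-1595\right)\right) + \frac{1}{4940553 + 1253004}}{4388527 - 135914} = \frac{\left(-999 - 988900\right) + \frac{1}{6193557}}{4252613} = \left(-989899 + \frac{1}{6193557}\right) \frac{1}{4252613} = \left(- \frac{6130995880742}{6193557}\right) \frac{1}{4252613} = - \frac{6130995880742}{26338801014441}$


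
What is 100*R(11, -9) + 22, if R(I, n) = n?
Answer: -878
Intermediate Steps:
100*R(11, -9) + 22 = 100*(-9) + 22 = -900 + 22 = -878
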